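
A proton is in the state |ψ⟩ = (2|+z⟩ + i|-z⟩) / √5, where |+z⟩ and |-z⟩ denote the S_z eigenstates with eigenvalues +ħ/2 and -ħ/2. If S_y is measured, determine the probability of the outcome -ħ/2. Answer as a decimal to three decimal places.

0.100

|-y⟩ = (|+z⟩ - i|-z⟩)/√2, so ⟨-y|ψ⟩ = (1) / (√2·√5).
P = |1|² / 10 = 1/10.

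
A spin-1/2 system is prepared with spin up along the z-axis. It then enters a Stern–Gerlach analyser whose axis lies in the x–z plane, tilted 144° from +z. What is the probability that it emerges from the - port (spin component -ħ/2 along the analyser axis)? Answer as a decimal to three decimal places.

0.905

For spin-½, the probability of finding spin-up along an axis at angle θ to the initial spin direction is cos²(θ/2); spin-down is sin²(θ/2).
θ = 144°, so P = sin²(72°) ≈ 0.905.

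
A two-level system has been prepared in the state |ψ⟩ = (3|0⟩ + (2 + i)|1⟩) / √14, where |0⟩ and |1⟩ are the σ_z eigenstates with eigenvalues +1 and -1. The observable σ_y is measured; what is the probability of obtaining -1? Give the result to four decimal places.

0.2857

|-y⟩ = (|0⟩ - i|1⟩)/√2, so ⟨-y|ψ⟩ = (2 + 2i) / (√2·√14).
P = |2 + 2i|² / 28 = 8/28.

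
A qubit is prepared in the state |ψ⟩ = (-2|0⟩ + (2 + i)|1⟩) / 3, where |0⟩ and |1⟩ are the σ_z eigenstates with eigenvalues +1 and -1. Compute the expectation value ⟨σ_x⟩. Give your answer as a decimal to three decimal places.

-0.889

⟨σ_x⟩ = 2 Re(a* b)/(|a|²+|b|²) with a = -2, b = (2 + i).
a* b = (-4 - 2i), so ⟨σ_x⟩ = -8/9.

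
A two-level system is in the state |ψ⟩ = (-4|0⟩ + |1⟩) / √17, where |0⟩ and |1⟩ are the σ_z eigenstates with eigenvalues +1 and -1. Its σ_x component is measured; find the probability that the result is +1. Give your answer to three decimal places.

0.265

|+x⟩ = (|0⟩ + |1⟩)/√2, so ⟨+x|ψ⟩ = (-3) / (√2·√17).
P = |-3|² / 34 = 9/34.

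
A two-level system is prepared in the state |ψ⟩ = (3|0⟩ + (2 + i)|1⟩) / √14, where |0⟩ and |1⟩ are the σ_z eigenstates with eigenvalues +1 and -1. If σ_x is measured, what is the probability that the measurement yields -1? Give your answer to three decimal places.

|-x⟩ = (|0⟩ - |1⟩)/√2, so ⟨-x|ψ⟩ = (1 - i) / (√2·√14).
P = |1 - i|² / 28 = 2/28.

0.071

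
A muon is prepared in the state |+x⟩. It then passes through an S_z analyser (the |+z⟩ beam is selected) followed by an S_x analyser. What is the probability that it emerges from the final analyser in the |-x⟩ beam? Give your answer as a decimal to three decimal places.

0.250

First analyser (S_z): from |+x⟩, P(|+z⟩) = 1/2.
After stage 1 the state is |+z⟩; P(|-x⟩) = |⟨-x|+z⟩|² = 1/2.
Joint probability = 1/2 × 1/2 = 0.250.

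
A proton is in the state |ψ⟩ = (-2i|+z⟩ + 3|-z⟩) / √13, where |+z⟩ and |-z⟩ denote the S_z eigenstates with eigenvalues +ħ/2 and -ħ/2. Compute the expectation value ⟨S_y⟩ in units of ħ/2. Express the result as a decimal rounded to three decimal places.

⟨σ_y⟩ = 2 Im(a* b)/(|a|²+|b|²) with a = -2i, b = 3.
a* b = 6i, so ⟨σ_y⟩ = 12/13.
⟨S_y⟩ = (ħ/2)·⟨σ_y⟩.

0.923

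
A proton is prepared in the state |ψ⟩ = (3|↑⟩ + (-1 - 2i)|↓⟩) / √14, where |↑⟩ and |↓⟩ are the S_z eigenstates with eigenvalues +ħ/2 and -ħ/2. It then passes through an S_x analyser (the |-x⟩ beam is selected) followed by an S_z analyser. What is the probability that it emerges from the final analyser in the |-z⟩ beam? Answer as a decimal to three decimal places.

First analyser (S_x): P(|-x⟩) = |⟨-x|ψ⟩|² = 20/28.
After stage 1 the state is |-x⟩; P(|-z⟩) = |⟨-z|-x⟩|² = 1/2.
Joint probability = 20/28 × 1/2 = 0.357.

0.357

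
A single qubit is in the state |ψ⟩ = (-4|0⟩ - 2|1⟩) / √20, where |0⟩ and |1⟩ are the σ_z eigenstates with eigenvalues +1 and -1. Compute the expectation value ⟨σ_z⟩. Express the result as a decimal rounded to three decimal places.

⟨σ_z⟩ = |a|² - |b|² divided by |a|²+|b|², with a, b the |0⟩, |1⟩ amplitudes.
= (16 - 4)/20 = 12/20.

0.600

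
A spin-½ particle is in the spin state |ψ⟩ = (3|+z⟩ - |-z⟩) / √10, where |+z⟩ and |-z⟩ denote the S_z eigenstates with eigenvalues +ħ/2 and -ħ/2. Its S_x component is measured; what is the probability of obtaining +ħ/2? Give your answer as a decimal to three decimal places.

0.200

|+x⟩ = (|+z⟩ + |-z⟩)/√2, so ⟨+x|ψ⟩ = (2) / (√2·√10).
P = |2|² / 20 = 4/20.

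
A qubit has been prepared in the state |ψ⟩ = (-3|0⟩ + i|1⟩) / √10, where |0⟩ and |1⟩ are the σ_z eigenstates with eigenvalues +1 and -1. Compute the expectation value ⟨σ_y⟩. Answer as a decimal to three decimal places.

-0.600

⟨σ_y⟩ = 2 Im(a* b)/(|a|²+|b|²) with a = -3, b = i.
a* b = -3i, so ⟨σ_y⟩ = -6/10.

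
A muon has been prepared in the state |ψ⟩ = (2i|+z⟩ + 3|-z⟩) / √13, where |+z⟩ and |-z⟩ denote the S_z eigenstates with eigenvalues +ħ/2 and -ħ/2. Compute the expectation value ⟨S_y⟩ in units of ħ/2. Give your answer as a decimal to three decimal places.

⟨σ_y⟩ = 2 Im(a* b)/(|a|²+|b|²) with a = 2i, b = 3.
a* b = -6i, so ⟨σ_y⟩ = -12/13.
⟨S_y⟩ = (ħ/2)·⟨σ_y⟩.

-0.923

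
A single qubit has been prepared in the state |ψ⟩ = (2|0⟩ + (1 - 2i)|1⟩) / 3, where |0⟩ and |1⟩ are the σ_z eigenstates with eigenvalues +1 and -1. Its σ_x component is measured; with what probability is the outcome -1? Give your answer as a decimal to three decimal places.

0.278

|-x⟩ = (|0⟩ - |1⟩)/√2, so ⟨-x|ψ⟩ = (1 + 2i) / (√2·3).
P = |1 + 2i|² / 18 = 5/18.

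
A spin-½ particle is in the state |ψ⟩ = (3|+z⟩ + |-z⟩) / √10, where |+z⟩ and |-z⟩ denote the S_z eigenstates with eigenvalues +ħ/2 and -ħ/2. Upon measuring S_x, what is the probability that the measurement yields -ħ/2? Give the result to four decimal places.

0.2000

|-x⟩ = (|+z⟩ - |-z⟩)/√2, so ⟨-x|ψ⟩ = (2) / (√2·√10).
P = |2|² / 20 = 4/20.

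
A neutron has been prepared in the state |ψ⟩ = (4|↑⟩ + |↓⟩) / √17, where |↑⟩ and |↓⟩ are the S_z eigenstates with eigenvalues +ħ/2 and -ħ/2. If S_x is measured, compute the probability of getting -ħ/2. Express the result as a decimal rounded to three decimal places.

|-x⟩ = (|↑⟩ - |↓⟩)/√2, so ⟨-x|ψ⟩ = (3) / (√2·√17).
P = |3|² / 34 = 9/34.

0.265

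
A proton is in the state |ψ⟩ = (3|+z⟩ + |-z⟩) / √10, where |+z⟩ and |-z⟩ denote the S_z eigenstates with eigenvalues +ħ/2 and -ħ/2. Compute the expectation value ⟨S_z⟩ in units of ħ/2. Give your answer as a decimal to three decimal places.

0.800

⟨σ_z⟩ = |a|² - |b|² divided by |a|²+|b|², with a, b the |+z⟩, |-z⟩ amplitudes.
= (9 - 1)/10 = 8/10.
⟨S_z⟩ = (ħ/2)·⟨σ_z⟩.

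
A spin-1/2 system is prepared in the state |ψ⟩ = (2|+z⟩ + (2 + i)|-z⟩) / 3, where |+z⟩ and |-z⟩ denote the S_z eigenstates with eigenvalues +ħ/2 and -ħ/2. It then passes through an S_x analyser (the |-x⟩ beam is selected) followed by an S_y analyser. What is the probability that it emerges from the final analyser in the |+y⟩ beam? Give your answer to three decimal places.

0.028

First analyser (S_x): P(|-x⟩) = |⟨-x|ψ⟩|² = 1/18.
After stage 1 the state is |-x⟩; P(|+y⟩) = |⟨+y|-x⟩|² = 1/2.
Joint probability = 1/18 × 1/2 = 0.028.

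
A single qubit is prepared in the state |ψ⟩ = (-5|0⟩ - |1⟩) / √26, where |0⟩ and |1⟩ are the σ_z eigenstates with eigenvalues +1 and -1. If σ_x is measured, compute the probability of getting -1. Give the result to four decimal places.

0.3077

|-x⟩ = (|0⟩ - |1⟩)/√2, so ⟨-x|ψ⟩ = (-4) / (√2·√26).
P = |-4|² / 52 = 16/52.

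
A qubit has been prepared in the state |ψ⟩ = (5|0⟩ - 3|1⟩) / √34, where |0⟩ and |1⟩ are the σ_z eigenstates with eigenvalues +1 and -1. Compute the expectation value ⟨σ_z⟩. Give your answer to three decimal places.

⟨σ_z⟩ = |a|² - |b|² divided by |a|²+|b|², with a, b the |0⟩, |1⟩ amplitudes.
= (25 - 9)/34 = 16/34.

0.471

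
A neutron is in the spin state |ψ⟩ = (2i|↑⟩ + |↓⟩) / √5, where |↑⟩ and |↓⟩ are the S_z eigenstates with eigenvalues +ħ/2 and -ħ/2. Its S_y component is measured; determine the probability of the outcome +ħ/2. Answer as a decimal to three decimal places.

0.100

|+y⟩ = (|↑⟩ + i|↓⟩)/√2, so ⟨+y|ψ⟩ = (i) / (√2·√5).
P = |i|² / 10 = 1/10.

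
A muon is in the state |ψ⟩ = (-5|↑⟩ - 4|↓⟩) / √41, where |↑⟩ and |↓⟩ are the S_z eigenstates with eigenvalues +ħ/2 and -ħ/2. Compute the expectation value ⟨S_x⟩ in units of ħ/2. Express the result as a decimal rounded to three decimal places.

0.976

⟨σ_x⟩ = 2 Re(a* b)/(|a|²+|b|²) with a = -5, b = -4.
a* b = 20, so ⟨σ_x⟩ = 40/41.
⟨S_x⟩ = (ħ/2)·⟨σ_x⟩.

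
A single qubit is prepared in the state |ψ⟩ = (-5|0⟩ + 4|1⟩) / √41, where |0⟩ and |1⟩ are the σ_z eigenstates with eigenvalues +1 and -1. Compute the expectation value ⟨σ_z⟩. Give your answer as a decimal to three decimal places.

0.220

⟨σ_z⟩ = |a|² - |b|² divided by |a|²+|b|², with a, b the |0⟩, |1⟩ amplitudes.
= (25 - 16)/41 = 9/41.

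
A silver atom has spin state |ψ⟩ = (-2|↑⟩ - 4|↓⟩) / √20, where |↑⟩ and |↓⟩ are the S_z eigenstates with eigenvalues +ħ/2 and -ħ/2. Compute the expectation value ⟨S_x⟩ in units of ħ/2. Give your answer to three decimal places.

⟨σ_x⟩ = 2 Re(a* b)/(|a|²+|b|²) with a = -2, b = -4.
a* b = 8, so ⟨σ_x⟩ = 16/20.
⟨S_x⟩ = (ħ/2)·⟨σ_x⟩.

0.800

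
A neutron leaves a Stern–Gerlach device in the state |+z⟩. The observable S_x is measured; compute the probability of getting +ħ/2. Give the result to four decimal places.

0.5000

In the S_z basis, |+z⟩ = |↑⟩ and |+x⟩ = (|↑⟩ + |↓⟩)/√2.
|⟨+x|+z⟩|² = 1/2.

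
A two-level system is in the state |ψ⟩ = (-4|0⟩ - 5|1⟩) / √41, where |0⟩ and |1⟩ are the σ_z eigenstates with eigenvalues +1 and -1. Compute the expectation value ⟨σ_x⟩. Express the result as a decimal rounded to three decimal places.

⟨σ_x⟩ = 2 Re(a* b)/(|a|²+|b|²) with a = -4, b = -5.
a* b = 20, so ⟨σ_x⟩ = 40/41.

0.976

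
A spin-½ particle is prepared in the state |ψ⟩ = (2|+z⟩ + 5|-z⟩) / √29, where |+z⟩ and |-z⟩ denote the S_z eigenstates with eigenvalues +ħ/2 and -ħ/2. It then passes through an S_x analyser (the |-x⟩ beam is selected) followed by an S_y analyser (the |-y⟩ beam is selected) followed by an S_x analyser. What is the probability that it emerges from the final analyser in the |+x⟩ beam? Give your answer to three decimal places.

First analyser (S_x): P(|-x⟩) = |⟨-x|ψ⟩|² = 9/58.
After stage 1 the state is |-x⟩; P(|-y⟩) = |⟨-y|-x⟩|² = 1/2.
After stage 2 the state is |-y⟩; P(|+x⟩) = |⟨+x|-y⟩|² = 1/2.
Joint probability = 9/58 × 1/2 × 1/2 = 0.039.

0.039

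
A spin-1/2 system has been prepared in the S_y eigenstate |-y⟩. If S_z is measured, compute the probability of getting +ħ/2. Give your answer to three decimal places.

In the S_z basis, |-y⟩ = (|+z⟩ - i|-z⟩)/√2 and |+z⟩ = |+z⟩.
|⟨+z|-y⟩|² = 1/2.

0.500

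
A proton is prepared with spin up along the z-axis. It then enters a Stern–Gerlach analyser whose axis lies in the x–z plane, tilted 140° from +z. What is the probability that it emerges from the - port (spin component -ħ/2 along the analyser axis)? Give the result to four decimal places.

For spin-½, the probability of finding spin-up along an axis at angle θ to the initial spin direction is cos²(θ/2); spin-down is sin²(θ/2).
θ = 140°, so P = sin²(70°) ≈ 0.8830.

0.8830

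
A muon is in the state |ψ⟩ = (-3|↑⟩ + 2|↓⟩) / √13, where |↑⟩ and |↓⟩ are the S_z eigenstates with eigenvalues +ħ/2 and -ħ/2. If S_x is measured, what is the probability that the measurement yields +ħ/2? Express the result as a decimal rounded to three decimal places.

|+x⟩ = (|↑⟩ + |↓⟩)/√2, so ⟨+x|ψ⟩ = (-1) / (√2·√13).
P = |-1|² / 26 = 1/26.

0.038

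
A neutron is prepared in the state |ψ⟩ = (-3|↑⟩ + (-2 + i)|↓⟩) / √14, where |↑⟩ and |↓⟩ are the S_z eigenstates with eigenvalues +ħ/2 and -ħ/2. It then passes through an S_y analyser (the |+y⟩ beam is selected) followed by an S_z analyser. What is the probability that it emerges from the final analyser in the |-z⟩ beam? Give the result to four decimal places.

0.1429

First analyser (S_y): P(|+y⟩) = |⟨+y|ψ⟩|² = 8/28.
After stage 1 the state is |+y⟩; P(|-z⟩) = |⟨-z|+y⟩|² = 1/2.
Joint probability = 8/28 × 1/2 = 0.1429.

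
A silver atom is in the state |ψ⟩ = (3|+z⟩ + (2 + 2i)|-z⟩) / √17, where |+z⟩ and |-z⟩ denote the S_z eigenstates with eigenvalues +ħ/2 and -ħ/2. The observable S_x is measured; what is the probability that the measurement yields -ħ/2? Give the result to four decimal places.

|-x⟩ = (|+z⟩ - |-z⟩)/√2, so ⟨-x|ψ⟩ = (1 - 2i) / (√2·√17).
P = |1 - 2i|² / 34 = 5/34.

0.1471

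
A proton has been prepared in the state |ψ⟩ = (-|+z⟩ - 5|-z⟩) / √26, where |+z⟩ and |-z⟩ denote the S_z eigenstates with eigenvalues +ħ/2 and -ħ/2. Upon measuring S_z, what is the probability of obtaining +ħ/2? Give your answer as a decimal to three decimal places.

0.038

The +ħ/2 outcome corresponds to |+z⟩. Its amplitude in |ψ⟩ is -1/√26.
P = |-1|² / 26 = 1/26.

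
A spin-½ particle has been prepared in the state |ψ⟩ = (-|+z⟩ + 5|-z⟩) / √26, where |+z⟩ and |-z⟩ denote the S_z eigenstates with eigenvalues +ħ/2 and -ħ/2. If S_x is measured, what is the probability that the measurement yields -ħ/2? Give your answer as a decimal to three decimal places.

|-x⟩ = (|+z⟩ - |-z⟩)/√2, so ⟨-x|ψ⟩ = (-6) / (√2·√26).
P = |-6|² / 52 = 36/52.

0.692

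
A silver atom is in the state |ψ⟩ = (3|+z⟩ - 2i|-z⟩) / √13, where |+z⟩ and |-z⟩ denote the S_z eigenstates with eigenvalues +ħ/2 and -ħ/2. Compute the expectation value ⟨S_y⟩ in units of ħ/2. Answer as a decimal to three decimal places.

⟨σ_y⟩ = 2 Im(a* b)/(|a|²+|b|²) with a = 3, b = -2i.
a* b = -6i, so ⟨σ_y⟩ = -12/13.
⟨S_y⟩ = (ħ/2)·⟨σ_y⟩.

-0.923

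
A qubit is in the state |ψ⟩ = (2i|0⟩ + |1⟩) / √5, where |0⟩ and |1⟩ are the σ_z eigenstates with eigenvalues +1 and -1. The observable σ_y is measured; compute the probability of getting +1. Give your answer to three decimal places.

|+y⟩ = (|0⟩ + i|1⟩)/√2, so ⟨+y|ψ⟩ = (i) / (√2·√5).
P = |i|² / 10 = 1/10.

0.100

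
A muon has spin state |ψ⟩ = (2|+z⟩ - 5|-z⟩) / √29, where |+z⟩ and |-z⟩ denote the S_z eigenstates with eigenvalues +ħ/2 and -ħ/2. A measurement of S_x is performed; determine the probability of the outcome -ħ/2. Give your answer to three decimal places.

0.845

|-x⟩ = (|+z⟩ - |-z⟩)/√2, so ⟨-x|ψ⟩ = (7) / (√2·√29).
P = |7|² / 58 = 49/58.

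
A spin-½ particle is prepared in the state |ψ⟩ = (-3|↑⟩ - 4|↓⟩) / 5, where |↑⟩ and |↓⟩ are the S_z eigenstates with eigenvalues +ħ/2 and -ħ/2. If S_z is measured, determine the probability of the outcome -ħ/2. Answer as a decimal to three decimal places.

0.640

The -ħ/2 outcome corresponds to |↓⟩. Its amplitude in |ψ⟩ is -4/5.
P = |-4|² / 25 = 16/25.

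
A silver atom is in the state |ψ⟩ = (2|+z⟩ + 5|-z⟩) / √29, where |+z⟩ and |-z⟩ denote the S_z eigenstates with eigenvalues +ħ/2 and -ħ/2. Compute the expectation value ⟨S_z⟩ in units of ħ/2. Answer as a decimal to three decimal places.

⟨σ_z⟩ = |a|² - |b|² divided by |a|²+|b|², with a, b the |+z⟩, |-z⟩ amplitudes.
= (4 - 25)/29 = -21/29.
⟨S_z⟩ = (ħ/2)·⟨σ_z⟩.

-0.724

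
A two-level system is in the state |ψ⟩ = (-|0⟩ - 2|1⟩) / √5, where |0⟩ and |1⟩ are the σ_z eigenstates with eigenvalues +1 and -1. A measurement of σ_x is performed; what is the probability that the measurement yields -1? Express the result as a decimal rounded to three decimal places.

|-x⟩ = (|0⟩ - |1⟩)/√2, so ⟨-x|ψ⟩ = (1) / (√2·√5).
P = |1|² / 10 = 1/10.

0.100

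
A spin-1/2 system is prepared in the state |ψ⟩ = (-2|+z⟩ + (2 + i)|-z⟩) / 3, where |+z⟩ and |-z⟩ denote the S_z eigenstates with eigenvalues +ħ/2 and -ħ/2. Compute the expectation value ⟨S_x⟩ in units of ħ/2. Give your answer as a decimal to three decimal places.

⟨σ_x⟩ = 2 Re(a* b)/(|a|²+|b|²) with a = -2, b = (2 + i).
a* b = (-4 - 2i), so ⟨σ_x⟩ = -8/9.
⟨S_x⟩ = (ħ/2)·⟨σ_x⟩.

-0.889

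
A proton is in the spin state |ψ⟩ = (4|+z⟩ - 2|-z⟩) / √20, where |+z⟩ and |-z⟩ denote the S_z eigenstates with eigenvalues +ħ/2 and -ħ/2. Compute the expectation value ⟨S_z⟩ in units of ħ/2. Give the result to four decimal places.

⟨σ_z⟩ = |a|² - |b|² divided by |a|²+|b|², with a, b the |+z⟩, |-z⟩ amplitudes.
= (16 - 4)/20 = 12/20.
⟨S_z⟩ = (ħ/2)·⟨σ_z⟩.

0.6000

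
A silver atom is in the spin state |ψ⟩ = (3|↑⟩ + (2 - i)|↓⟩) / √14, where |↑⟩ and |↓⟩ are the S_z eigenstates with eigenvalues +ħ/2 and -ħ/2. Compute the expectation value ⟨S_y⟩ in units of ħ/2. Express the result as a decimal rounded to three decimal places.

⟨σ_y⟩ = 2 Im(a* b)/(|a|²+|b|²) with a = 3, b = (2 - i).
a* b = (6 - 3i), so ⟨σ_y⟩ = -6/14.
⟨S_y⟩ = (ħ/2)·⟨σ_y⟩.

-0.429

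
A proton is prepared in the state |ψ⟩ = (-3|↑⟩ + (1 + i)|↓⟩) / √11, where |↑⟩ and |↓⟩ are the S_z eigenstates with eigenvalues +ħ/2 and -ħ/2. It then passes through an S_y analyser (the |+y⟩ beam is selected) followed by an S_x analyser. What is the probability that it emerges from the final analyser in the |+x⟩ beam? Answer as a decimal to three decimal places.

0.114

First analyser (S_y): P(|+y⟩) = |⟨+y|ψ⟩|² = 5/22.
After stage 1 the state is |+y⟩; P(|+x⟩) = |⟨+x|+y⟩|² = 1/2.
Joint probability = 5/22 × 1/2 = 0.114.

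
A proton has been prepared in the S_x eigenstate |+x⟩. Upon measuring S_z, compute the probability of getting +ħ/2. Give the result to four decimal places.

In the S_z basis, |+x⟩ = (|↑⟩ + |↓⟩)/√2 and |+z⟩ = |↑⟩.
|⟨+z|+x⟩|² = 1/2.

0.5000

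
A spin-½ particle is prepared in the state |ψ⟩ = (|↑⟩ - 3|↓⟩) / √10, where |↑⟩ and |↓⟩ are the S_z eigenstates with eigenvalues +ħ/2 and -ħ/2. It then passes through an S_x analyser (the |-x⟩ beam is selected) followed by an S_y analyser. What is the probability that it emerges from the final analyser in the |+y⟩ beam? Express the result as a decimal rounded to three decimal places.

First analyser (S_x): P(|-x⟩) = |⟨-x|ψ⟩|² = 16/20.
After stage 1 the state is |-x⟩; P(|+y⟩) = |⟨+y|-x⟩|² = 1/2.
Joint probability = 16/20 × 1/2 = 0.400.

0.400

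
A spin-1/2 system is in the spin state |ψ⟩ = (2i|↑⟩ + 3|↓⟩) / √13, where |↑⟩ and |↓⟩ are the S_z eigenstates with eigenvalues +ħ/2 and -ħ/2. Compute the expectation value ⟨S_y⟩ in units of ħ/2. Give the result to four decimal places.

⟨σ_y⟩ = 2 Im(a* b)/(|a|²+|b|²) with a = 2i, b = 3.
a* b = -6i, so ⟨σ_y⟩ = -12/13.
⟨S_y⟩ = (ħ/2)·⟨σ_y⟩.

-0.9231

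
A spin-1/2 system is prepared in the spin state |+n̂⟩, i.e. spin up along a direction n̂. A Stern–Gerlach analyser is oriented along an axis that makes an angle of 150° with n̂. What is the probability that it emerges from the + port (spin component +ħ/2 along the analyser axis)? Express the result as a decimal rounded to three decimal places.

0.067

For spin-½, the probability of finding spin-up along an axis at angle θ to the initial spin direction is cos²(θ/2); spin-down is sin²(θ/2).
θ = 150°, so P = cos²(75°) ≈ 0.067.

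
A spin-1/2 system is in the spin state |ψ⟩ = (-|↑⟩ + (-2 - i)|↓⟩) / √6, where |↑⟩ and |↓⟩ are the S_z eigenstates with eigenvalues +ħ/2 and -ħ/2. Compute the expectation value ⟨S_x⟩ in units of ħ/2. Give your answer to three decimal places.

⟨σ_x⟩ = 2 Re(a* b)/(|a|²+|b|²) with a = -1, b = (-2 - i).
a* b = (2 + i), so ⟨σ_x⟩ = 4/6.
⟨S_x⟩ = (ħ/2)·⟨σ_x⟩.

0.667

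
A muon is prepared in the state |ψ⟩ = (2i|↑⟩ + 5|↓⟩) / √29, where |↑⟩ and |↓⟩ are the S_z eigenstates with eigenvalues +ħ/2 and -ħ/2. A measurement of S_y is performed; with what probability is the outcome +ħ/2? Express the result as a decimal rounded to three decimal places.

|+y⟩ = (|↑⟩ + i|↓⟩)/√2, so ⟨+y|ψ⟩ = (-3i) / (√2·√29).
P = |-3i|² / 58 = 9/58.

0.155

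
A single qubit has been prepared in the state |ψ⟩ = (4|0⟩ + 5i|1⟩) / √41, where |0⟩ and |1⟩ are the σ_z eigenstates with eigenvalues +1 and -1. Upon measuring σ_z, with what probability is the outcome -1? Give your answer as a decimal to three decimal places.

The -1 outcome corresponds to |1⟩. Its amplitude in |ψ⟩ is 5i/√41.
P = |5i|² / 41 = 25/41.

0.610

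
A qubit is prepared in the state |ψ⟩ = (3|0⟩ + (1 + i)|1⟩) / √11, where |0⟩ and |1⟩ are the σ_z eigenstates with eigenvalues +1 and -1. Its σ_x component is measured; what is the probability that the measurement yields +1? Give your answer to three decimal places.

0.773

|+x⟩ = (|0⟩ + |1⟩)/√2, so ⟨+x|ψ⟩ = (4 + i) / (√2·√11).
P = |4 + i|² / 22 = 17/22.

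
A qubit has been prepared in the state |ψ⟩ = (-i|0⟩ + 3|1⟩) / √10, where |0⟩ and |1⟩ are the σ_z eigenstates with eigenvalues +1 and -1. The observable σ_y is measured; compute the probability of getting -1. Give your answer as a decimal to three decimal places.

|-y⟩ = (|0⟩ - i|1⟩)/√2, so ⟨-y|ψ⟩ = (2i) / (√2·√10).
P = |2i|² / 20 = 4/20.

0.200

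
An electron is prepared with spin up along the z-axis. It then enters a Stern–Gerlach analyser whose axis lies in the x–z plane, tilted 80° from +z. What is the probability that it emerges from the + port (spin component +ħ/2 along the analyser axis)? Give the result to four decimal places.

0.5868

For spin-½, the probability of finding spin-up along an axis at angle θ to the initial spin direction is cos²(θ/2); spin-down is sin²(θ/2).
θ = 80°, so P = cos²(40°) ≈ 0.5868.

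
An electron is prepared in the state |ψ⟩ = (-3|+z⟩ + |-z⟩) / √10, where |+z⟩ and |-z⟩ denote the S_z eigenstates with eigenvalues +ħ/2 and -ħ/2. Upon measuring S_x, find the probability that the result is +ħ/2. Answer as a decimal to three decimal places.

0.200

|+x⟩ = (|+z⟩ + |-z⟩)/√2, so ⟨+x|ψ⟩ = (-2) / (√2·√10).
P = |-2|² / 20 = 4/20.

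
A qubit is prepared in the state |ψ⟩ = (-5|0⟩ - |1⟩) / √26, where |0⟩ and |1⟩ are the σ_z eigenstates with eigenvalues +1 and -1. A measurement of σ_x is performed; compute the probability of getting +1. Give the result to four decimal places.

0.6923

|+x⟩ = (|0⟩ + |1⟩)/√2, so ⟨+x|ψ⟩ = (-6) / (√2·√26).
P = |-6|² / 52 = 36/52.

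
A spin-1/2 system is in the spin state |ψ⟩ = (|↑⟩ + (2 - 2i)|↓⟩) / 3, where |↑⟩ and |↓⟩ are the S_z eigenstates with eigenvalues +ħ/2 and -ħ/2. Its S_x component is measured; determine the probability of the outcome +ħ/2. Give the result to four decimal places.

|+x⟩ = (|↑⟩ + |↓⟩)/√2, so ⟨+x|ψ⟩ = (3 - 2i) / (√2·3).
P = |3 - 2i|² / 18 = 13/18.

0.7222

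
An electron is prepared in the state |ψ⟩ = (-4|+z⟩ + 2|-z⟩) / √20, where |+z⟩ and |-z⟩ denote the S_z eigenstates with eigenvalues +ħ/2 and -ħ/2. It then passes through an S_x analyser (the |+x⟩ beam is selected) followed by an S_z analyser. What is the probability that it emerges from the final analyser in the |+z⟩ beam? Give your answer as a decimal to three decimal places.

0.050

First analyser (S_x): P(|+x⟩) = |⟨+x|ψ⟩|² = 4/40.
After stage 1 the state is |+x⟩; P(|+z⟩) = |⟨+z|+x⟩|² = 1/2.
Joint probability = 4/40 × 1/2 = 0.050.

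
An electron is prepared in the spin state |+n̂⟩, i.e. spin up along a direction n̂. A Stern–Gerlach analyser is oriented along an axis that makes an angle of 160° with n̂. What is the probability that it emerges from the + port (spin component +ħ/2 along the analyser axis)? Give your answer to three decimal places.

For spin-½, the probability of finding spin-up along an axis at angle θ to the initial spin direction is cos²(θ/2); spin-down is sin²(θ/2).
θ = 160°, so P = cos²(80°) ≈ 0.030.

0.030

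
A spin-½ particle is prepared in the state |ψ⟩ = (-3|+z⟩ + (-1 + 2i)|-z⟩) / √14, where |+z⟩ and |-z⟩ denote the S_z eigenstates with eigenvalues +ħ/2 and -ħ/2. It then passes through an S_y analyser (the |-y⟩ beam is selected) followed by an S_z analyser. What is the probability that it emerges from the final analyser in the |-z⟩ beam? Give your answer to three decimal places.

0.464

First analyser (S_y): P(|-y⟩) = |⟨-y|ψ⟩|² = 26/28.
After stage 1 the state is |-y⟩; P(|-z⟩) = |⟨-z|-y⟩|² = 1/2.
Joint probability = 26/28 × 1/2 = 0.464.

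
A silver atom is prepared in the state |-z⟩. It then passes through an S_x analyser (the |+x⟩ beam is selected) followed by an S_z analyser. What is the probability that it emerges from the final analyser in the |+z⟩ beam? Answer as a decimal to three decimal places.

0.250

First analyser (S_x): from |-z⟩, P(|+x⟩) = 1/2.
After stage 1 the state is |+x⟩; P(|+z⟩) = |⟨+z|+x⟩|² = 1/2.
Joint probability = 1/2 × 1/2 = 0.250.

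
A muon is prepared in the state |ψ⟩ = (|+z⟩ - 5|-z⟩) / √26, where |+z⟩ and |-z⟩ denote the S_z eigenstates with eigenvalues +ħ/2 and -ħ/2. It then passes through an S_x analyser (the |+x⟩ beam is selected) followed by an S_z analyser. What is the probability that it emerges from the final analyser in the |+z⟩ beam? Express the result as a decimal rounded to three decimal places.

First analyser (S_x): P(|+x⟩) = |⟨+x|ψ⟩|² = 16/52.
After stage 1 the state is |+x⟩; P(|+z⟩) = |⟨+z|+x⟩|² = 1/2.
Joint probability = 16/52 × 1/2 = 0.154.

0.154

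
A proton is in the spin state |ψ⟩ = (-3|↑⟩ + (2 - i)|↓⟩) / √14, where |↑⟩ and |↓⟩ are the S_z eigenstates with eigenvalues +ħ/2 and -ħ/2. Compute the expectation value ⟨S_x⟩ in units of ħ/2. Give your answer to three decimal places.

-0.857

⟨σ_x⟩ = 2 Re(a* b)/(|a|²+|b|²) with a = -3, b = (2 - i).
a* b = (-6 + 3i), so ⟨σ_x⟩ = -12/14.
⟨S_x⟩ = (ħ/2)·⟨σ_x⟩.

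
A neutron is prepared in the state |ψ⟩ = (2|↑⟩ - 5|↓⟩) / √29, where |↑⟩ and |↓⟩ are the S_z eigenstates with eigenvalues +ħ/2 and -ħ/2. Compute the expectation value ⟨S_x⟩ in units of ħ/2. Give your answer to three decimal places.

⟨σ_x⟩ = 2 Re(a* b)/(|a|²+|b|²) with a = 2, b = -5.
a* b = -10, so ⟨σ_x⟩ = -20/29.
⟨S_x⟩ = (ħ/2)·⟨σ_x⟩.

-0.690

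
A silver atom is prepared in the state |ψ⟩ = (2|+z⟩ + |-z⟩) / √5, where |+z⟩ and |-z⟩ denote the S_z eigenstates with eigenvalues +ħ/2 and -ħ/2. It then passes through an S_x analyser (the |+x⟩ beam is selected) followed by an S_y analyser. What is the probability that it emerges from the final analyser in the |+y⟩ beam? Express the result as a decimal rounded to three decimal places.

0.450

First analyser (S_x): P(|+x⟩) = |⟨+x|ψ⟩|² = 9/10.
After stage 1 the state is |+x⟩; P(|+y⟩) = |⟨+y|+x⟩|² = 1/2.
Joint probability = 9/10 × 1/2 = 0.450.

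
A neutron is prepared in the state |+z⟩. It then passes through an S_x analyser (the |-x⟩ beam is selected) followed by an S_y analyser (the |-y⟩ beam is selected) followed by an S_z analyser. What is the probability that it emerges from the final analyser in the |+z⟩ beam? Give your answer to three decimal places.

0.125

First analyser (S_x): from |+z⟩, P(|-x⟩) = 1/2.
After stage 1 the state is |-x⟩; P(|-y⟩) = |⟨-y|-x⟩|² = 1/2.
After stage 2 the state is |-y⟩; P(|+z⟩) = |⟨+z|-y⟩|² = 1/2.
Joint probability = 1/2 × 1/2 × 1/2 = 0.125.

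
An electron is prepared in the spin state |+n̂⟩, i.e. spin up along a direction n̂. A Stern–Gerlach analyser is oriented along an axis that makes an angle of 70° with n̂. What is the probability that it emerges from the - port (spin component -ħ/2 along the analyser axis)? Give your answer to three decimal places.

For spin-½, the probability of finding spin-up along an axis at angle θ to the initial spin direction is cos²(θ/2); spin-down is sin²(θ/2).
θ = 70°, so P = sin²(35°) ≈ 0.329.

0.329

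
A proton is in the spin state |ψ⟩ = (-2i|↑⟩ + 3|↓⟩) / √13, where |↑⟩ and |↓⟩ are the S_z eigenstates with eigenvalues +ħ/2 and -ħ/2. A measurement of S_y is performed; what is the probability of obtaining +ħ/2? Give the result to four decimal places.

|+y⟩ = (|↑⟩ + i|↓⟩)/√2, so ⟨+y|ψ⟩ = (-5i) / (√2·√13).
P = |-5i|² / 26 = 25/26.

0.9615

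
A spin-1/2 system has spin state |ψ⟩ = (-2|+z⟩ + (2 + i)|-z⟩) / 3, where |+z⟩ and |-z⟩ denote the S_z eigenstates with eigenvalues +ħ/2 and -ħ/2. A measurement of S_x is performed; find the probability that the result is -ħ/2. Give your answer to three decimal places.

0.944

|-x⟩ = (|+z⟩ - |-z⟩)/√2, so ⟨-x|ψ⟩ = (-4 - i) / (√2·3).
P = |-4 - i|² / 18 = 17/18.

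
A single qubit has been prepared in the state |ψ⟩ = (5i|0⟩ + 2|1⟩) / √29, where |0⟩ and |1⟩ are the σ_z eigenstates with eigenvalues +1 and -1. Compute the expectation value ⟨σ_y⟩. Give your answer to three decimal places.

⟨σ_y⟩ = 2 Im(a* b)/(|a|²+|b|²) with a = 5i, b = 2.
a* b = -10i, so ⟨σ_y⟩ = -20/29.

-0.690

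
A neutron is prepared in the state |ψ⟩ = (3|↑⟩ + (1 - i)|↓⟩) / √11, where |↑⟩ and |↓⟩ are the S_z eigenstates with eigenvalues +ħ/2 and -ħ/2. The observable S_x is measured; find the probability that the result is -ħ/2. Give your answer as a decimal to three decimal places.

|-x⟩ = (|↑⟩ - |↓⟩)/√2, so ⟨-x|ψ⟩ = (2 + i) / (√2·√11).
P = |2 + i|² / 22 = 5/22.

0.227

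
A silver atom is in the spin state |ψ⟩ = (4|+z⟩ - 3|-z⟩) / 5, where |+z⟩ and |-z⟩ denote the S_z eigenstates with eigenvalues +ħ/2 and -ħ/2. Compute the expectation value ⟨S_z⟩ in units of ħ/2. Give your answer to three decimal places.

⟨σ_z⟩ = |a|² - |b|² divided by |a|²+|b|², with a, b the |+z⟩, |-z⟩ amplitudes.
= (16 - 9)/25 = 7/25.
⟨S_z⟩ = (ħ/2)·⟨σ_z⟩.

0.280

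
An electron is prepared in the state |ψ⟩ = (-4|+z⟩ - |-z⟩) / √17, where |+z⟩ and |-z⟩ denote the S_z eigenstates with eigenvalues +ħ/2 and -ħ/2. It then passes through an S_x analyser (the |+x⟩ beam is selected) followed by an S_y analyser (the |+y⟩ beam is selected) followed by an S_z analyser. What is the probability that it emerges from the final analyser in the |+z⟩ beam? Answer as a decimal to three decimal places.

First analyser (S_x): P(|+x⟩) = |⟨+x|ψ⟩|² = 25/34.
After stage 1 the state is |+x⟩; P(|+y⟩) = |⟨+y|+x⟩|² = 1/2.
After stage 2 the state is |+y⟩; P(|+z⟩) = |⟨+z|+y⟩|² = 1/2.
Joint probability = 25/34 × 1/2 × 1/2 = 0.184.

0.184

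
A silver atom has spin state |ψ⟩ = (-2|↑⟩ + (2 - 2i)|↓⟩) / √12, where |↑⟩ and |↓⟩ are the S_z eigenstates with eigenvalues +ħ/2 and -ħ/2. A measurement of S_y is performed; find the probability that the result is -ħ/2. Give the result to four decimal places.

|-y⟩ = (|↑⟩ - i|↓⟩)/√2, so ⟨-y|ψ⟩ = (2i) / (√2·√12).
P = |2i|² / 24 = 4/24.

0.1667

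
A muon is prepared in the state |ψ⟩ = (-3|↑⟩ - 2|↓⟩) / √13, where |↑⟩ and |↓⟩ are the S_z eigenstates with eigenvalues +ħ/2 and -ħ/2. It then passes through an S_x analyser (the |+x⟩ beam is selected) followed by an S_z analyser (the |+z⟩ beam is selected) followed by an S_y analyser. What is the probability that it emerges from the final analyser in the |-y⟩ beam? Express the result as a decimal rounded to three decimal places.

First analyser (S_x): P(|+x⟩) = |⟨+x|ψ⟩|² = 25/26.
After stage 1 the state is |+x⟩; P(|+z⟩) = |⟨+z|+x⟩|² = 1/2.
After stage 2 the state is |+z⟩; P(|-y⟩) = |⟨-y|+z⟩|² = 1/2.
Joint probability = 25/26 × 1/2 × 1/2 = 0.240.

0.240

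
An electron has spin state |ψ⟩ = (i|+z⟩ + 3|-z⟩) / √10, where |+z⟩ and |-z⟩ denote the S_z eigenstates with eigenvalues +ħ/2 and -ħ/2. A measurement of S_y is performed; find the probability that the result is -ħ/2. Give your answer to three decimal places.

0.800

|-y⟩ = (|+z⟩ - i|-z⟩)/√2, so ⟨-y|ψ⟩ = (4i) / (√2·√10).
P = |4i|² / 20 = 16/20.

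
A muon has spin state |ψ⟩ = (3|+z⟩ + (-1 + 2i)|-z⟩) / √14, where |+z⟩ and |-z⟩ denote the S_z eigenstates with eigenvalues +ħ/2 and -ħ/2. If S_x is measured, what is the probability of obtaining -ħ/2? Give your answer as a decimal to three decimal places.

|-x⟩ = (|+z⟩ - |-z⟩)/√2, so ⟨-x|ψ⟩ = (4 - 2i) / (√2·√14).
P = |4 - 2i|² / 28 = 20/28.

0.714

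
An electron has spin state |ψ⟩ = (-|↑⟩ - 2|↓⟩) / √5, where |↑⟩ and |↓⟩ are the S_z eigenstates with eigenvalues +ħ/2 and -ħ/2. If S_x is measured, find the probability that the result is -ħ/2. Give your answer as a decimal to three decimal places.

0.100

|-x⟩ = (|↑⟩ - |↓⟩)/√2, so ⟨-x|ψ⟩ = (1) / (√2·√5).
P = |1|² / 10 = 1/10.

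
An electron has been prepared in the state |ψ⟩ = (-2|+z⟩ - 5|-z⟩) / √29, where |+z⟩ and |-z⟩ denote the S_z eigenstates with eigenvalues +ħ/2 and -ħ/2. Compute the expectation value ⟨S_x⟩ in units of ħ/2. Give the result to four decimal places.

0.6897

⟨σ_x⟩ = 2 Re(a* b)/(|a|²+|b|²) with a = -2, b = -5.
a* b = 10, so ⟨σ_x⟩ = 20/29.
⟨S_x⟩ = (ħ/2)·⟨σ_x⟩.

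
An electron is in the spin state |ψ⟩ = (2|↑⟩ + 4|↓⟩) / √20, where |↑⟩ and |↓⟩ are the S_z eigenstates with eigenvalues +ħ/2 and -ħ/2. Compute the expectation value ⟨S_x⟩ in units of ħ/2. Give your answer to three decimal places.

⟨σ_x⟩ = 2 Re(a* b)/(|a|²+|b|²) with a = 2, b = 4.
a* b = 8, so ⟨σ_x⟩ = 16/20.
⟨S_x⟩ = (ħ/2)·⟨σ_x⟩.

0.800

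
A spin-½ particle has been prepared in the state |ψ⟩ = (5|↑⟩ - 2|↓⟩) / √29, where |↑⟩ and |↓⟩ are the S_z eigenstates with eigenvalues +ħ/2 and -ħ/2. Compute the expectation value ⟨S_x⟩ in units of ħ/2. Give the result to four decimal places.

-0.6897

⟨σ_x⟩ = 2 Re(a* b)/(|a|²+|b|²) with a = 5, b = -2.
a* b = -10, so ⟨σ_x⟩ = -20/29.
⟨S_x⟩ = (ħ/2)·⟨σ_x⟩.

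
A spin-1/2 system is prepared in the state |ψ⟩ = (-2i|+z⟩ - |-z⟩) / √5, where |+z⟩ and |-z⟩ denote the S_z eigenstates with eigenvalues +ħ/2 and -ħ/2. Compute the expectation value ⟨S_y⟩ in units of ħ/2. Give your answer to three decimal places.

-0.800

⟨σ_y⟩ = 2 Im(a* b)/(|a|²+|b|²) with a = -2i, b = -1.
a* b = -2i, so ⟨σ_y⟩ = -4/5.
⟨S_y⟩ = (ħ/2)·⟨σ_y⟩.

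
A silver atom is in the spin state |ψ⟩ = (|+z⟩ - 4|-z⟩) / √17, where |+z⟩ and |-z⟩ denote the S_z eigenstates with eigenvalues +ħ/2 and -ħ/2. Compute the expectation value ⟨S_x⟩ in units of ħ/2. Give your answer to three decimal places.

-0.471

⟨σ_x⟩ = 2 Re(a* b)/(|a|²+|b|²) with a = 1, b = -4.
a* b = -4, so ⟨σ_x⟩ = -8/17.
⟨S_x⟩ = (ħ/2)·⟨σ_x⟩.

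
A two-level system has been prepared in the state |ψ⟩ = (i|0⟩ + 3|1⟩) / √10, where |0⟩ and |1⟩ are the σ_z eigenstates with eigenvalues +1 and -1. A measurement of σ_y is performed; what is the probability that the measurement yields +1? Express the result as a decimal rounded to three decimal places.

0.200

|+y⟩ = (|0⟩ + i|1⟩)/√2, so ⟨+y|ψ⟩ = (-2i) / (√2·√10).
P = |-2i|² / 20 = 4/20.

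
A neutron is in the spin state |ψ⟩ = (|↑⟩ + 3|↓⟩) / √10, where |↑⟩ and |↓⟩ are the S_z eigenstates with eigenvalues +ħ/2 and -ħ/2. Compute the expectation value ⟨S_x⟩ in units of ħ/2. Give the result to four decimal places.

0.6000

⟨σ_x⟩ = 2 Re(a* b)/(|a|²+|b|²) with a = 1, b = 3.
a* b = 3, so ⟨σ_x⟩ = 6/10.
⟨S_x⟩ = (ħ/2)·⟨σ_x⟩.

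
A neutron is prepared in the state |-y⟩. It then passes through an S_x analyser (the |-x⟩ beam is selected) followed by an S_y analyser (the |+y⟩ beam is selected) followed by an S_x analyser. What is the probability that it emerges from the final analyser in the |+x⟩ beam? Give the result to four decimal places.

First analyser (S_x): from |-y⟩, P(|-x⟩) = 1/2.
After stage 1 the state is |-x⟩; P(|+y⟩) = |⟨+y|-x⟩|² = 1/2.
After stage 2 the state is |+y⟩; P(|+x⟩) = |⟨+x|+y⟩|² = 1/2.
Joint probability = 1/2 × 1/2 × 1/2 = 0.1250.

0.1250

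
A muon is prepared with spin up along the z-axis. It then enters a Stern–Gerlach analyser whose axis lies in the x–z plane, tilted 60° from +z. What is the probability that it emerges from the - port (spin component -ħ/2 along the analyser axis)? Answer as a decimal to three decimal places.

For spin-½, the probability of finding spin-up along an axis at angle θ to the initial spin direction is cos²(θ/2); spin-down is sin²(θ/2).
θ = 60°, so P = sin²(30°) ≈ 0.250.

0.250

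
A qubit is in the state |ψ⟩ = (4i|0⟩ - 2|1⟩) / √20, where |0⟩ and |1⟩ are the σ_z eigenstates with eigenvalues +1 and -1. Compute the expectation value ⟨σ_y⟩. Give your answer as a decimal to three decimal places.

0.800

⟨σ_y⟩ = 2 Im(a* b)/(|a|²+|b|²) with a = 4i, b = -2.
a* b = 8i, so ⟨σ_y⟩ = 16/20.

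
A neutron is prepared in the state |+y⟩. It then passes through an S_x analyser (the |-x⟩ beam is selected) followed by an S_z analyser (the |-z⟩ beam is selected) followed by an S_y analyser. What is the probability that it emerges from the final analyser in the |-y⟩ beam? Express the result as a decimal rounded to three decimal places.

First analyser (S_x): from |+y⟩, P(|-x⟩) = 1/2.
After stage 1 the state is |-x⟩; P(|-z⟩) = |⟨-z|-x⟩|² = 1/2.
After stage 2 the state is |-z⟩; P(|-y⟩) = |⟨-y|-z⟩|² = 1/2.
Joint probability = 1/2 × 1/2 × 1/2 = 0.125.

0.125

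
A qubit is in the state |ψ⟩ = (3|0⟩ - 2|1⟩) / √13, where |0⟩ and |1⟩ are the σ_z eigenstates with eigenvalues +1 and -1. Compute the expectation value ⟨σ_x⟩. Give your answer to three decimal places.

⟨σ_x⟩ = 2 Re(a* b)/(|a|²+|b|²) with a = 3, b = -2.
a* b = -6, so ⟨σ_x⟩ = -12/13.

-0.923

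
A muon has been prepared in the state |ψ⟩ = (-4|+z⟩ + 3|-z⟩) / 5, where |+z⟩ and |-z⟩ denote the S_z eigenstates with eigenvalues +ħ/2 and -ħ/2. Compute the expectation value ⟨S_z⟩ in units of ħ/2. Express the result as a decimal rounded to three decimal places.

⟨σ_z⟩ = |a|² - |b|² divided by |a|²+|b|², with a, b the |+z⟩, |-z⟩ amplitudes.
= (16 - 9)/25 = 7/25.
⟨S_z⟩ = (ħ/2)·⟨σ_z⟩.

0.280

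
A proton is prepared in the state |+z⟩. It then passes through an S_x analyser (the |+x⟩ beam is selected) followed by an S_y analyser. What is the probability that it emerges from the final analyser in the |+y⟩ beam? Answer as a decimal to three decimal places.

0.250

First analyser (S_x): from |+z⟩, P(|+x⟩) = 1/2.
After stage 1 the state is |+x⟩; P(|+y⟩) = |⟨+y|+x⟩|² = 1/2.
Joint probability = 1/2 × 1/2 = 0.250.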